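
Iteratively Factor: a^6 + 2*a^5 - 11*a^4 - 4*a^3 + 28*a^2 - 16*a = (a + 4)*(a^5 - 2*a^4 - 3*a^3 + 8*a^2 - 4*a) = (a - 1)*(a + 4)*(a^4 - a^3 - 4*a^2 + 4*a) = (a - 2)*(a - 1)*(a + 4)*(a^3 + a^2 - 2*a) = (a - 2)*(a - 1)*(a + 2)*(a + 4)*(a^2 - a) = a*(a - 2)*(a - 1)*(a + 2)*(a + 4)*(a - 1)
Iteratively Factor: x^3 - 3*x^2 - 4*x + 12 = (x - 2)*(x^2 - x - 6) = (x - 3)*(x - 2)*(x + 2)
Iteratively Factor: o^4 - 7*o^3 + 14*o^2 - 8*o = (o - 4)*(o^3 - 3*o^2 + 2*o) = (o - 4)*(o - 1)*(o^2 - 2*o) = o*(o - 4)*(o - 1)*(o - 2)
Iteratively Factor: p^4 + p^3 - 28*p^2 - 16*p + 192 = (p + 4)*(p^3 - 3*p^2 - 16*p + 48) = (p + 4)^2*(p^2 - 7*p + 12) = (p - 4)*(p + 4)^2*(p - 3)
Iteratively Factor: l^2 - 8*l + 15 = (l - 3)*(l - 5)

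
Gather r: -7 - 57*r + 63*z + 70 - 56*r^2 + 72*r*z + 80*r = -56*r^2 + r*(72*z + 23) + 63*z + 63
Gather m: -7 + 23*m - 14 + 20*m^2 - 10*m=20*m^2 + 13*m - 21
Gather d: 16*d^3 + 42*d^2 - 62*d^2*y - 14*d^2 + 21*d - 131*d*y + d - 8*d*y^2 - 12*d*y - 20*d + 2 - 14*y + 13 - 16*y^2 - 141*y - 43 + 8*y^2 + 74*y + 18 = 16*d^3 + d^2*(28 - 62*y) + d*(-8*y^2 - 143*y + 2) - 8*y^2 - 81*y - 10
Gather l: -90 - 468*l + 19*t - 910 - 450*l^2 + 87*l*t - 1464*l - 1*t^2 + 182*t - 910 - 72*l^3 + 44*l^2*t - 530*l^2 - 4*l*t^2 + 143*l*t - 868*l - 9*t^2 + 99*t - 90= -72*l^3 + l^2*(44*t - 980) + l*(-4*t^2 + 230*t - 2800) - 10*t^2 + 300*t - 2000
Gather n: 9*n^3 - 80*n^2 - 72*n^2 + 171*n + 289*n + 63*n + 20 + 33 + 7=9*n^3 - 152*n^2 + 523*n + 60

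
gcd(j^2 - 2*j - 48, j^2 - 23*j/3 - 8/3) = j - 8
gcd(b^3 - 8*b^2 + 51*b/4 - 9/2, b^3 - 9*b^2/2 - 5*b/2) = 1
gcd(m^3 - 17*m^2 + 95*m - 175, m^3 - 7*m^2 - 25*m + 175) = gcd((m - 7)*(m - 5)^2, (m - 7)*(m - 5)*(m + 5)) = m^2 - 12*m + 35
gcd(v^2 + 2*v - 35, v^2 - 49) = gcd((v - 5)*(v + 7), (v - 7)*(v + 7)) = v + 7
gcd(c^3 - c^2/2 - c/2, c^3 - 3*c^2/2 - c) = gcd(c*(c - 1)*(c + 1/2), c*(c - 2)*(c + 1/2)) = c^2 + c/2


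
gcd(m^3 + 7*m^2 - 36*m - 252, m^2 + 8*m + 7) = m + 7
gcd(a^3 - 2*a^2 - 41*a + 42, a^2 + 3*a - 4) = a - 1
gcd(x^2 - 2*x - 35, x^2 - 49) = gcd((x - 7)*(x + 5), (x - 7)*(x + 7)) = x - 7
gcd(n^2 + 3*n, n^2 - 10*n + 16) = 1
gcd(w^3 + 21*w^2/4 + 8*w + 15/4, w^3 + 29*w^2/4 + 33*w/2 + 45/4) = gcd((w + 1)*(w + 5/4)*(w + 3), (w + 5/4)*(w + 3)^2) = w^2 + 17*w/4 + 15/4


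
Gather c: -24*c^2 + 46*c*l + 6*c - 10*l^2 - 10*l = -24*c^2 + c*(46*l + 6) - 10*l^2 - 10*l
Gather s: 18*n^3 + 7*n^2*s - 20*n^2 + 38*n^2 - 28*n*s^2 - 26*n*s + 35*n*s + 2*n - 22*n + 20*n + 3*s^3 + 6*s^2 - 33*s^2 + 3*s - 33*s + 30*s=18*n^3 + 18*n^2 + 3*s^3 + s^2*(-28*n - 27) + s*(7*n^2 + 9*n)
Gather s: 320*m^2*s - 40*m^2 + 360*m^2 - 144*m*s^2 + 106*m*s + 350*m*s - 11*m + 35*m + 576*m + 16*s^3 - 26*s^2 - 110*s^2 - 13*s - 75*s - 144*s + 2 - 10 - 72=320*m^2 + 600*m + 16*s^3 + s^2*(-144*m - 136) + s*(320*m^2 + 456*m - 232) - 80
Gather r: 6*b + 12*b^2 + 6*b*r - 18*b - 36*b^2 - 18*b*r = -24*b^2 - 12*b*r - 12*b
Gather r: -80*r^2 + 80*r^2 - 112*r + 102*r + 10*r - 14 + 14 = 0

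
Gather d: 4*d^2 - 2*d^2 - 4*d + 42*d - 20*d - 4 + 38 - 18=2*d^2 + 18*d + 16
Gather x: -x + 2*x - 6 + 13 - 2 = x + 5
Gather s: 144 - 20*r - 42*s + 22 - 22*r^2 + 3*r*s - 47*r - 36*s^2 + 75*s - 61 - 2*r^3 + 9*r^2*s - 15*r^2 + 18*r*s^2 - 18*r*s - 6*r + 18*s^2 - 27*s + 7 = -2*r^3 - 37*r^2 - 73*r + s^2*(18*r - 18) + s*(9*r^2 - 15*r + 6) + 112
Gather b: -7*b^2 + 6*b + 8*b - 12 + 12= -7*b^2 + 14*b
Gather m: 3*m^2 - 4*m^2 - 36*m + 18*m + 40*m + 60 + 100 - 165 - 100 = -m^2 + 22*m - 105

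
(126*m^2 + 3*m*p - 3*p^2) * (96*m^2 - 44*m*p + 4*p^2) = 12096*m^4 - 5256*m^3*p + 84*m^2*p^2 + 144*m*p^3 - 12*p^4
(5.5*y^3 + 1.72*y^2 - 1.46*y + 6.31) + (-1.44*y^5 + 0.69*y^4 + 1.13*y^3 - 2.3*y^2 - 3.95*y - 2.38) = -1.44*y^5 + 0.69*y^4 + 6.63*y^3 - 0.58*y^2 - 5.41*y + 3.93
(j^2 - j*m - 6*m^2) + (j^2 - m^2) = 2*j^2 - j*m - 7*m^2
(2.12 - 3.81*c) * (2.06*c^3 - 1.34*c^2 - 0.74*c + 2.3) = -7.8486*c^4 + 9.4726*c^3 - 0.0214000000000003*c^2 - 10.3318*c + 4.876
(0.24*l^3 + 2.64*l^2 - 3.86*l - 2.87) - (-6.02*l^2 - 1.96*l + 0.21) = 0.24*l^3 + 8.66*l^2 - 1.9*l - 3.08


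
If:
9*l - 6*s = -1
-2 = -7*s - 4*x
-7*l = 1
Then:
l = -1/7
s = -1/21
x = 7/12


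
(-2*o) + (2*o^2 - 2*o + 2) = 2*o^2 - 4*o + 2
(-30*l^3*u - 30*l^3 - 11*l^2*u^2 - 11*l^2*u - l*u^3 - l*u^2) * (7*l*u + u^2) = -210*l^4*u^2 - 210*l^4*u - 107*l^3*u^3 - 107*l^3*u^2 - 18*l^2*u^4 - 18*l^2*u^3 - l*u^5 - l*u^4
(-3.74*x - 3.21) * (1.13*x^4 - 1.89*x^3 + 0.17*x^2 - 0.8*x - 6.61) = -4.2262*x^5 + 3.4413*x^4 + 5.4311*x^3 + 2.4463*x^2 + 27.2894*x + 21.2181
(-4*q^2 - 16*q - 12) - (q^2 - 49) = -5*q^2 - 16*q + 37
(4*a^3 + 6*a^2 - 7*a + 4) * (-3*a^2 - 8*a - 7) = -12*a^5 - 50*a^4 - 55*a^3 + 2*a^2 + 17*a - 28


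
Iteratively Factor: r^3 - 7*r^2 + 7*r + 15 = (r - 3)*(r^2 - 4*r - 5) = (r - 3)*(r + 1)*(r - 5)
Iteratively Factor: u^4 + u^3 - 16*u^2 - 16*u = (u - 4)*(u^3 + 5*u^2 + 4*u) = u*(u - 4)*(u^2 + 5*u + 4) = u*(u - 4)*(u + 1)*(u + 4)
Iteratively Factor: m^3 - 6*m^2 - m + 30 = (m - 5)*(m^2 - m - 6) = (m - 5)*(m - 3)*(m + 2)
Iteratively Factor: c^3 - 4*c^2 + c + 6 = (c - 2)*(c^2 - 2*c - 3) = (c - 2)*(c + 1)*(c - 3)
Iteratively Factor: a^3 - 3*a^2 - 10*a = (a - 5)*(a^2 + 2*a) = (a - 5)*(a + 2)*(a)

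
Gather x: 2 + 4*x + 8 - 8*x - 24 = -4*x - 14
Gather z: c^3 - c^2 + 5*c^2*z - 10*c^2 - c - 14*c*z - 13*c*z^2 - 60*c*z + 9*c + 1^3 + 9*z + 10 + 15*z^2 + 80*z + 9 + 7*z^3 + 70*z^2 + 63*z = c^3 - 11*c^2 + 8*c + 7*z^3 + z^2*(85 - 13*c) + z*(5*c^2 - 74*c + 152) + 20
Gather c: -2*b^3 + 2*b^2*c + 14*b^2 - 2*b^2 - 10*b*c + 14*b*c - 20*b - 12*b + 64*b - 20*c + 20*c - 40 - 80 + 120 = -2*b^3 + 12*b^2 + 32*b + c*(2*b^2 + 4*b)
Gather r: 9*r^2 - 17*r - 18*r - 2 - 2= 9*r^2 - 35*r - 4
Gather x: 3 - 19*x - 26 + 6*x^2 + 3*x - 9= 6*x^2 - 16*x - 32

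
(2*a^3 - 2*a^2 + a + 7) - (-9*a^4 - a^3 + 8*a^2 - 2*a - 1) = 9*a^4 + 3*a^3 - 10*a^2 + 3*a + 8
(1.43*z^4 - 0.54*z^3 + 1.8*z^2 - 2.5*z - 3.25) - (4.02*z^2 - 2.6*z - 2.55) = 1.43*z^4 - 0.54*z^3 - 2.22*z^2 + 0.1*z - 0.7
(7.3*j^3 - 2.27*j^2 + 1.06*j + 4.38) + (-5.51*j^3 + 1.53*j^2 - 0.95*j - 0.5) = 1.79*j^3 - 0.74*j^2 + 0.11*j + 3.88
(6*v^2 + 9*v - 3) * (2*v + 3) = 12*v^3 + 36*v^2 + 21*v - 9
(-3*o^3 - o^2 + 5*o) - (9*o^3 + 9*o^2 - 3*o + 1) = -12*o^3 - 10*o^2 + 8*o - 1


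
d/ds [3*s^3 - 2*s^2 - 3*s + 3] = 9*s^2 - 4*s - 3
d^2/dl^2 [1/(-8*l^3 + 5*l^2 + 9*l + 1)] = 2*((24*l - 5)*(-8*l^3 + 5*l^2 + 9*l + 1) + (-24*l^2 + 10*l + 9)^2)/(-8*l^3 + 5*l^2 + 9*l + 1)^3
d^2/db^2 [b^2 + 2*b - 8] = 2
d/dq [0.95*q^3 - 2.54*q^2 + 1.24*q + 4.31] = 2.85*q^2 - 5.08*q + 1.24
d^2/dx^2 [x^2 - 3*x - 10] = 2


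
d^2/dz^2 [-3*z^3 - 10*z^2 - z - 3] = -18*z - 20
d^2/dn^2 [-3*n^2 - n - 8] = -6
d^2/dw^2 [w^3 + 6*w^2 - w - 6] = 6*w + 12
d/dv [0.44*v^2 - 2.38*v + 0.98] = 0.88*v - 2.38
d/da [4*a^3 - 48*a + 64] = 12*a^2 - 48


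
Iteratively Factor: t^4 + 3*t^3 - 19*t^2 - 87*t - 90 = (t + 3)*(t^3 - 19*t - 30) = (t - 5)*(t + 3)*(t^2 + 5*t + 6) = (t - 5)*(t + 3)^2*(t + 2)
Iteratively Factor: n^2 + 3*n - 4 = (n - 1)*(n + 4)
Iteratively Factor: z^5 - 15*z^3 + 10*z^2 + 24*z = (z - 2)*(z^4 + 2*z^3 - 11*z^2 - 12*z) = z*(z - 2)*(z^3 + 2*z^2 - 11*z - 12) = z*(z - 2)*(z + 4)*(z^2 - 2*z - 3) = z*(z - 2)*(z + 1)*(z + 4)*(z - 3)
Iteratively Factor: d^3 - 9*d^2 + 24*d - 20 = (d - 2)*(d^2 - 7*d + 10) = (d - 2)^2*(d - 5)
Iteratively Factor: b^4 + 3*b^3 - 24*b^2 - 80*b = (b + 4)*(b^3 - b^2 - 20*b) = b*(b + 4)*(b^2 - b - 20) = b*(b - 5)*(b + 4)*(b + 4)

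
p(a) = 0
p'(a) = 0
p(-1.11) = 0.00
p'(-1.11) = 0.00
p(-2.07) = 0.00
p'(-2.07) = 0.00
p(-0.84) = 0.00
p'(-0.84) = 0.00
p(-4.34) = 0.00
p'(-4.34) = 0.00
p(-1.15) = 0.00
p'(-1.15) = 0.00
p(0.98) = 0.00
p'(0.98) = 0.00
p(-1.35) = 0.00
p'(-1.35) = 0.00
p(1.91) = 0.00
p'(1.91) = 0.00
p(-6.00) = 0.00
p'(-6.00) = 0.00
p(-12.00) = 0.00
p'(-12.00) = 0.00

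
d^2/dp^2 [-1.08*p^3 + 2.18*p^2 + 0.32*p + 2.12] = 4.36 - 6.48*p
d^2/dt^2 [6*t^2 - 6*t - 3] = 12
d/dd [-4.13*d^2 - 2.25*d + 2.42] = -8.26*d - 2.25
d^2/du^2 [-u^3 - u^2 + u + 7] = -6*u - 2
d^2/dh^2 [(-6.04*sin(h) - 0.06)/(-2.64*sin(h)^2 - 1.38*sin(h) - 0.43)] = (-42.096384*sin(h)^5 + 20.332224*sin(h)^4 + 124.67664*sin(h)^3 + 6.25137599999999*sin(h)^2 - 40.909288*sin(h) - 7.07596799999999)/(2.64*sin(h)^2 + 1.38*sin(h) + 0.43)^3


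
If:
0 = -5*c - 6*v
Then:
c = -6*v/5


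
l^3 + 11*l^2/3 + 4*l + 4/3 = (l + 2/3)*(l + 1)*(l + 2)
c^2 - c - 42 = (c - 7)*(c + 6)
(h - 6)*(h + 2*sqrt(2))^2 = h^3 - 6*h^2 + 4*sqrt(2)*h^2 - 24*sqrt(2)*h + 8*h - 48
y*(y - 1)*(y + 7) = y^3 + 6*y^2 - 7*y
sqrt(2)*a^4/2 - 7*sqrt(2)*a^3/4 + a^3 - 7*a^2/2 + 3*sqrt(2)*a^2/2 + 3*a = a*(a - 2)*(a - 3/2)*(sqrt(2)*a/2 + 1)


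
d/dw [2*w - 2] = 2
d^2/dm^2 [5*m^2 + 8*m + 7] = 10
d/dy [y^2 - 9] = 2*y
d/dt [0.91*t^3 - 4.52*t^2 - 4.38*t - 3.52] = 2.73*t^2 - 9.04*t - 4.38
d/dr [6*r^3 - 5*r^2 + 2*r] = 18*r^2 - 10*r + 2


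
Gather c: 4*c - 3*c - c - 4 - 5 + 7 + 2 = 0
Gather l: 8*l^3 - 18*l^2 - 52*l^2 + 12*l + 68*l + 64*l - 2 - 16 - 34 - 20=8*l^3 - 70*l^2 + 144*l - 72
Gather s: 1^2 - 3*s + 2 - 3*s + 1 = 4 - 6*s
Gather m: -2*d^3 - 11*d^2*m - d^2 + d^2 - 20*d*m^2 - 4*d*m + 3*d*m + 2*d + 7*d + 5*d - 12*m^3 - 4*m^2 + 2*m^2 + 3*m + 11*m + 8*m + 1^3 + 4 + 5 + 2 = -2*d^3 + 14*d - 12*m^3 + m^2*(-20*d - 2) + m*(-11*d^2 - d + 22) + 12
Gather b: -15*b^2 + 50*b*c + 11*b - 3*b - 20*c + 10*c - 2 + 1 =-15*b^2 + b*(50*c + 8) - 10*c - 1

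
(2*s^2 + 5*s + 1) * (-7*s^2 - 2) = -14*s^4 - 35*s^3 - 11*s^2 - 10*s - 2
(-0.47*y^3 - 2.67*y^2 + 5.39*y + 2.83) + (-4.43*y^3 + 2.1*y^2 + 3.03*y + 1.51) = -4.9*y^3 - 0.57*y^2 + 8.42*y + 4.34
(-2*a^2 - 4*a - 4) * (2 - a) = 2*a^3 - 4*a - 8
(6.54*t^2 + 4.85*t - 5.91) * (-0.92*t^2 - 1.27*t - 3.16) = -6.0168*t^4 - 12.7678*t^3 - 21.3887*t^2 - 7.8203*t + 18.6756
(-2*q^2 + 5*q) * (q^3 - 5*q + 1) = -2*q^5 + 5*q^4 + 10*q^3 - 27*q^2 + 5*q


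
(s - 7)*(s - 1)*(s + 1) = s^3 - 7*s^2 - s + 7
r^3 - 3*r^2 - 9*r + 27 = (r - 3)^2*(r + 3)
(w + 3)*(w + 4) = w^2 + 7*w + 12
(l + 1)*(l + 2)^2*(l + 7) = l^4 + 12*l^3 + 43*l^2 + 60*l + 28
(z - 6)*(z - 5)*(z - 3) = z^3 - 14*z^2 + 63*z - 90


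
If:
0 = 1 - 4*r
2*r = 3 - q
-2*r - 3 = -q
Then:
No Solution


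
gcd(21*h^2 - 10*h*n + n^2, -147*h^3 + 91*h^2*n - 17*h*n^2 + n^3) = 21*h^2 - 10*h*n + n^2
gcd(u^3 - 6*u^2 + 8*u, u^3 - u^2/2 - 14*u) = u^2 - 4*u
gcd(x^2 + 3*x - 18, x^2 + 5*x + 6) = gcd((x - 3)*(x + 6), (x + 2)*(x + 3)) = 1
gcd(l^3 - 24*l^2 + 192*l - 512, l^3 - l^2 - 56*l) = l - 8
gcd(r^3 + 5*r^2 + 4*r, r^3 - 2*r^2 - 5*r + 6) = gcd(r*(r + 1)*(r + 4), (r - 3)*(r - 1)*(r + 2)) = 1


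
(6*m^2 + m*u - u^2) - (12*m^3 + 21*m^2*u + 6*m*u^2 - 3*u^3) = -12*m^3 - 21*m^2*u + 6*m^2 - 6*m*u^2 + m*u + 3*u^3 - u^2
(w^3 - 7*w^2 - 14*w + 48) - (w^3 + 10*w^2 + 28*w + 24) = -17*w^2 - 42*w + 24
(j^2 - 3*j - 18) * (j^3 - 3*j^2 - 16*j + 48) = j^5 - 6*j^4 - 25*j^3 + 150*j^2 + 144*j - 864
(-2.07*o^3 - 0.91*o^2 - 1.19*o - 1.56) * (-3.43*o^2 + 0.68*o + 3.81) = 7.1001*o^5 + 1.7137*o^4 - 4.4238*o^3 + 1.0745*o^2 - 5.5947*o - 5.9436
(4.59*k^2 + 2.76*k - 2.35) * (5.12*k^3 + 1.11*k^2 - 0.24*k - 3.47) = 23.5008*k^5 + 19.2261*k^4 - 10.07*k^3 - 19.1982*k^2 - 9.0132*k + 8.1545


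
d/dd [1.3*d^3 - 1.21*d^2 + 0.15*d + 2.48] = 3.9*d^2 - 2.42*d + 0.15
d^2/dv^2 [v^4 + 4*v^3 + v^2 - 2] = 12*v^2 + 24*v + 2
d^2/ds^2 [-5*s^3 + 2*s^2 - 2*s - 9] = 4 - 30*s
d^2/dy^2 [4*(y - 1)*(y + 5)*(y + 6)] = 24*y + 80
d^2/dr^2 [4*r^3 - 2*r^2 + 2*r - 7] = 24*r - 4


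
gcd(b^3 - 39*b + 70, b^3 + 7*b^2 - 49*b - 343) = b + 7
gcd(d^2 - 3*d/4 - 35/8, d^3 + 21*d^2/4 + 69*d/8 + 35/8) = d + 7/4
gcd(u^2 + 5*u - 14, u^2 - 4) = u - 2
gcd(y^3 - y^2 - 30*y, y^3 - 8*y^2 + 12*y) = y^2 - 6*y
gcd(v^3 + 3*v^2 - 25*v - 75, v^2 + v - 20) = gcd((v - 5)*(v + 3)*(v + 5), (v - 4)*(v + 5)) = v + 5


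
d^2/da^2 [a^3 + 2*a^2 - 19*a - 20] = 6*a + 4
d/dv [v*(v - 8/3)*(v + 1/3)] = 3*v^2 - 14*v/3 - 8/9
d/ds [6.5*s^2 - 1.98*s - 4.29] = 13.0*s - 1.98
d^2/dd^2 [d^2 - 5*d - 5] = 2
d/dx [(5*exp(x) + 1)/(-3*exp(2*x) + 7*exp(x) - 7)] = ((5*exp(x) + 1)*(6*exp(x) - 7) - 15*exp(2*x) + 35*exp(x) - 35)*exp(x)/(3*exp(2*x) - 7*exp(x) + 7)^2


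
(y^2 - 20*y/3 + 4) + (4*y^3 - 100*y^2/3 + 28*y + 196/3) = 4*y^3 - 97*y^2/3 + 64*y/3 + 208/3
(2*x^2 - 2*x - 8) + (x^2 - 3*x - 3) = 3*x^2 - 5*x - 11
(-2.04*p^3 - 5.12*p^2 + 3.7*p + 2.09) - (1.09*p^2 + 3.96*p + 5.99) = -2.04*p^3 - 6.21*p^2 - 0.26*p - 3.9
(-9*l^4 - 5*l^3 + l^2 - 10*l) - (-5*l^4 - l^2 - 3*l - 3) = -4*l^4 - 5*l^3 + 2*l^2 - 7*l + 3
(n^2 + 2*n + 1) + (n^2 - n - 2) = 2*n^2 + n - 1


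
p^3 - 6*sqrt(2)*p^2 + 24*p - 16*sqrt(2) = (p - 2*sqrt(2))^3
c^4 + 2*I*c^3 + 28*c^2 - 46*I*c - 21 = (c - 3*I)*(c - I)^2*(c + 7*I)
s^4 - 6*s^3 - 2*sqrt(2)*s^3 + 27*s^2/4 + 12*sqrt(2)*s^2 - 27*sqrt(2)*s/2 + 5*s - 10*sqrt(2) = (s - 4)*(s - 5/2)*(s + 1/2)*(s - 2*sqrt(2))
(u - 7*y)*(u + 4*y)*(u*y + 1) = u^3*y - 3*u^2*y^2 + u^2 - 28*u*y^3 - 3*u*y - 28*y^2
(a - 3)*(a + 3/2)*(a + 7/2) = a^3 + 2*a^2 - 39*a/4 - 63/4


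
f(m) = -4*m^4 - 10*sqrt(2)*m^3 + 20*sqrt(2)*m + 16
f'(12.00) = -33729.12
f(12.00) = -107026.20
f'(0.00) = 28.28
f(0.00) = 16.00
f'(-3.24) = 127.10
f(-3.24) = -35.43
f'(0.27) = 24.88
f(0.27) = 23.34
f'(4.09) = -1776.12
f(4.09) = -1955.21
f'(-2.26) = -3.72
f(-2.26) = 10.97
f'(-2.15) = -8.82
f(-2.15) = 10.27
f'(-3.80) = 293.60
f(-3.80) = -149.53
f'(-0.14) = 27.50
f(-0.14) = 12.08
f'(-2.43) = 7.34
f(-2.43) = 10.72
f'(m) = -16*m^3 - 30*sqrt(2)*m^2 + 20*sqrt(2)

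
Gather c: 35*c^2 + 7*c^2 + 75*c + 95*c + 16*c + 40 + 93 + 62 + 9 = 42*c^2 + 186*c + 204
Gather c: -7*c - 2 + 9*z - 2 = -7*c + 9*z - 4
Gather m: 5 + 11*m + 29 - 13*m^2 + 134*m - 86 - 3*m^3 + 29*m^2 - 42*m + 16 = -3*m^3 + 16*m^2 + 103*m - 36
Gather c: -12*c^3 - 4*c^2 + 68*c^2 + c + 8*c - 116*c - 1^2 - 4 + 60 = -12*c^3 + 64*c^2 - 107*c + 55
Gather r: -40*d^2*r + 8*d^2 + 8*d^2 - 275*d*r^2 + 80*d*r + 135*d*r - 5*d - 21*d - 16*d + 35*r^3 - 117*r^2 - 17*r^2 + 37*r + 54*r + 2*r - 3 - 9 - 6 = 16*d^2 - 42*d + 35*r^3 + r^2*(-275*d - 134) + r*(-40*d^2 + 215*d + 93) - 18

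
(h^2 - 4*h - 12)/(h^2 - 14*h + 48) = (h + 2)/(h - 8)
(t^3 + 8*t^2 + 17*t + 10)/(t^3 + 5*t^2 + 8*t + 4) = (t + 5)/(t + 2)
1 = 1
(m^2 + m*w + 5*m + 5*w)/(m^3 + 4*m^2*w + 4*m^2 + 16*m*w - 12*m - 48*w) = (m^2 + m*w + 5*m + 5*w)/(m^3 + 4*m^2*w + 4*m^2 + 16*m*w - 12*m - 48*w)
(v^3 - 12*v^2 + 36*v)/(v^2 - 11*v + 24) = v*(v^2 - 12*v + 36)/(v^2 - 11*v + 24)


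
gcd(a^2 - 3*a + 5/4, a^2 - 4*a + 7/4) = a - 1/2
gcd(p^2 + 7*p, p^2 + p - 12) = 1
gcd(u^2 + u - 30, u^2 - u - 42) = u + 6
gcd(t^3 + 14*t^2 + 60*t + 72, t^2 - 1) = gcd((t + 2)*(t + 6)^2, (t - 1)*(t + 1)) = 1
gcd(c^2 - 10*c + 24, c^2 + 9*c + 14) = 1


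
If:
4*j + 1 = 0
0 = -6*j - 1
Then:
No Solution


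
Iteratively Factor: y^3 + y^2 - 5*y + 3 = (y + 3)*(y^2 - 2*y + 1) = (y - 1)*(y + 3)*(y - 1)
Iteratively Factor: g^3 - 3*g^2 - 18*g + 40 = (g - 2)*(g^2 - g - 20) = (g - 2)*(g + 4)*(g - 5)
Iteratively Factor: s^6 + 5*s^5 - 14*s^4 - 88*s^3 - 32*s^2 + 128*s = (s)*(s^5 + 5*s^4 - 14*s^3 - 88*s^2 - 32*s + 128) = s*(s + 4)*(s^4 + s^3 - 18*s^2 - 16*s + 32) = s*(s + 4)^2*(s^3 - 3*s^2 - 6*s + 8) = s*(s - 4)*(s + 4)^2*(s^2 + s - 2) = s*(s - 4)*(s + 2)*(s + 4)^2*(s - 1)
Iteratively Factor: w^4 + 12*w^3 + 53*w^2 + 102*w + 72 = (w + 4)*(w^3 + 8*w^2 + 21*w + 18) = (w + 2)*(w + 4)*(w^2 + 6*w + 9) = (w + 2)*(w + 3)*(w + 4)*(w + 3)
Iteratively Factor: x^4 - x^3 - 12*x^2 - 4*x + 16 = (x + 2)*(x^3 - 3*x^2 - 6*x + 8) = (x - 4)*(x + 2)*(x^2 + x - 2) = (x - 4)*(x + 2)^2*(x - 1)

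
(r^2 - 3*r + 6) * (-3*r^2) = -3*r^4 + 9*r^3 - 18*r^2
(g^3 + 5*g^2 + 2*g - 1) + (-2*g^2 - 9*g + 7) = g^3 + 3*g^2 - 7*g + 6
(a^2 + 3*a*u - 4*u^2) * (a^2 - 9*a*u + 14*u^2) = a^4 - 6*a^3*u - 17*a^2*u^2 + 78*a*u^3 - 56*u^4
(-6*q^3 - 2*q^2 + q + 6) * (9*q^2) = -54*q^5 - 18*q^4 + 9*q^3 + 54*q^2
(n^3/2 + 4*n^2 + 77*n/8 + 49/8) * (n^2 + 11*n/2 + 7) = n^5/2 + 27*n^4/4 + 281*n^3/8 + 1393*n^2/16 + 1617*n/16 + 343/8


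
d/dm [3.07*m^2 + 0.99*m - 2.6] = 6.14*m + 0.99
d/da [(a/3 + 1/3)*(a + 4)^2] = (a + 2)*(a + 4)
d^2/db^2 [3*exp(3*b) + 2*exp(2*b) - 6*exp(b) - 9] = (27*exp(2*b) + 8*exp(b) - 6)*exp(b)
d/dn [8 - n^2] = -2*n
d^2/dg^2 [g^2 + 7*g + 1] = 2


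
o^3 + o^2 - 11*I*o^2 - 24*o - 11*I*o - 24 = (o + 1)*(o - 8*I)*(o - 3*I)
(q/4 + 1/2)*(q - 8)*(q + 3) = q^3/4 - 3*q^2/4 - 17*q/2 - 12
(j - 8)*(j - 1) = j^2 - 9*j + 8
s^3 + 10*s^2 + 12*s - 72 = (s - 2)*(s + 6)^2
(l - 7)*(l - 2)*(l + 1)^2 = l^4 - 7*l^3 - 3*l^2 + 19*l + 14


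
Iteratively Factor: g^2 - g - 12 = (g - 4)*(g + 3)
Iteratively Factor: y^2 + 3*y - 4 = (y + 4)*(y - 1)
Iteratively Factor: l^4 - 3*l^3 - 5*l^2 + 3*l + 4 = (l - 4)*(l^3 + l^2 - l - 1) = (l - 4)*(l - 1)*(l^2 + 2*l + 1) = (l - 4)*(l - 1)*(l + 1)*(l + 1)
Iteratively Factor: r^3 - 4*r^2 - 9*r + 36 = (r - 3)*(r^2 - r - 12) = (r - 4)*(r - 3)*(r + 3)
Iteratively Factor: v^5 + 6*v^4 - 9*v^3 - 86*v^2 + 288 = (v + 3)*(v^4 + 3*v^3 - 18*v^2 - 32*v + 96) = (v - 2)*(v + 3)*(v^3 + 5*v^2 - 8*v - 48) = (v - 2)*(v + 3)*(v + 4)*(v^2 + v - 12) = (v - 2)*(v + 3)*(v + 4)^2*(v - 3)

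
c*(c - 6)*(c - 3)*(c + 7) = c^4 - 2*c^3 - 45*c^2 + 126*c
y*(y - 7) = y^2 - 7*y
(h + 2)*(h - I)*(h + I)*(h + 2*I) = h^4 + 2*h^3 + 2*I*h^3 + h^2 + 4*I*h^2 + 2*h + 2*I*h + 4*I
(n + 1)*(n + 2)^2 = n^3 + 5*n^2 + 8*n + 4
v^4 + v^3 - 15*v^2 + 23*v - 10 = (v - 2)*(v - 1)^2*(v + 5)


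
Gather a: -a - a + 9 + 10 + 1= 20 - 2*a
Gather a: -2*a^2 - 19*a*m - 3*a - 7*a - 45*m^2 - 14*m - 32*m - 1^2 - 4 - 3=-2*a^2 + a*(-19*m - 10) - 45*m^2 - 46*m - 8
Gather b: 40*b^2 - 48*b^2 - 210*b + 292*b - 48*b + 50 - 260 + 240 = -8*b^2 + 34*b + 30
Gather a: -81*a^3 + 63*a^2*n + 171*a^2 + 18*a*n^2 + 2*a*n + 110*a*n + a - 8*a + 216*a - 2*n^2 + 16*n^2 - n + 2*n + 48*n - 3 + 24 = -81*a^3 + a^2*(63*n + 171) + a*(18*n^2 + 112*n + 209) + 14*n^2 + 49*n + 21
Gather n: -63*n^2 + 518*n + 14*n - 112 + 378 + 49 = -63*n^2 + 532*n + 315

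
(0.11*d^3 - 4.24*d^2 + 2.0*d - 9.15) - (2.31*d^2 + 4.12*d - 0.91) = 0.11*d^3 - 6.55*d^2 - 2.12*d - 8.24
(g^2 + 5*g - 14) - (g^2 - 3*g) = 8*g - 14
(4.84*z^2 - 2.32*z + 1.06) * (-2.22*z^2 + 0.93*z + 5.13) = -10.7448*z^4 + 9.6516*z^3 + 20.3184*z^2 - 10.9158*z + 5.4378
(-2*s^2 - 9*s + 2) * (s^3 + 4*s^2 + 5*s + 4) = -2*s^5 - 17*s^4 - 44*s^3 - 45*s^2 - 26*s + 8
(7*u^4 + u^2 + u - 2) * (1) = 7*u^4 + u^2 + u - 2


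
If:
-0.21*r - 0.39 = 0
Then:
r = -1.86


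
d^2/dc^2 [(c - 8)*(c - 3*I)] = 2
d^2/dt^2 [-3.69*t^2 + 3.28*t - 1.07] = -7.38000000000000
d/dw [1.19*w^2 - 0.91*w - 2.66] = 2.38*w - 0.91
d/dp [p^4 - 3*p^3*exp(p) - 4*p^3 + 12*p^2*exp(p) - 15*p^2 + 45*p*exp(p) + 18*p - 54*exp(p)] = -3*p^3*exp(p) + 4*p^3 + 3*p^2*exp(p) - 12*p^2 + 69*p*exp(p) - 30*p - 9*exp(p) + 18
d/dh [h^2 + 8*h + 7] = 2*h + 8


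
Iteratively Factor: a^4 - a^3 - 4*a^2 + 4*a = (a)*(a^3 - a^2 - 4*a + 4) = a*(a - 2)*(a^2 + a - 2) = a*(a - 2)*(a + 2)*(a - 1)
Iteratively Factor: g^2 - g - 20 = (g + 4)*(g - 5)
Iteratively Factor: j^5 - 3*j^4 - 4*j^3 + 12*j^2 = (j - 2)*(j^4 - j^3 - 6*j^2) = j*(j - 2)*(j^3 - j^2 - 6*j) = j*(j - 2)*(j + 2)*(j^2 - 3*j) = j^2*(j - 2)*(j + 2)*(j - 3)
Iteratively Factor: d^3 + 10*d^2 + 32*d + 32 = (d + 4)*(d^2 + 6*d + 8) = (d + 4)^2*(d + 2)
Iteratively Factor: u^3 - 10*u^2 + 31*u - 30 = (u - 2)*(u^2 - 8*u + 15) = (u - 3)*(u - 2)*(u - 5)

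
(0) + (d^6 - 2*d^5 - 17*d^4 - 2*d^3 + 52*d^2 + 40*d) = d^6 - 2*d^5 - 17*d^4 - 2*d^3 + 52*d^2 + 40*d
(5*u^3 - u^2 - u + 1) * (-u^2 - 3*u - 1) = -5*u^5 - 14*u^4 - u^3 + 3*u^2 - 2*u - 1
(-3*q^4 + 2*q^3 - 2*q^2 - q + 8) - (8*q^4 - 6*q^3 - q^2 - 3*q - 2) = -11*q^4 + 8*q^3 - q^2 + 2*q + 10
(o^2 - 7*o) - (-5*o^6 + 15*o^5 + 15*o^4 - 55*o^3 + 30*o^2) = 5*o^6 - 15*o^5 - 15*o^4 + 55*o^3 - 29*o^2 - 7*o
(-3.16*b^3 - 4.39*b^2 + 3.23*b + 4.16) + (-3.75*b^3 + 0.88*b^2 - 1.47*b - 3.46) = -6.91*b^3 - 3.51*b^2 + 1.76*b + 0.7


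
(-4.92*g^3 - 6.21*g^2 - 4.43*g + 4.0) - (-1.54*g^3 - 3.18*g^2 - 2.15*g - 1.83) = -3.38*g^3 - 3.03*g^2 - 2.28*g + 5.83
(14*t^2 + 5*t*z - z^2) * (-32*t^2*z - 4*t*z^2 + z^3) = -448*t^4*z - 216*t^3*z^2 + 26*t^2*z^3 + 9*t*z^4 - z^5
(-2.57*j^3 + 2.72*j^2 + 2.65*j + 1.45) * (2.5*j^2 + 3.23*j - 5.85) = -6.425*j^5 - 1.5011*j^4 + 30.4451*j^3 - 3.7275*j^2 - 10.819*j - 8.4825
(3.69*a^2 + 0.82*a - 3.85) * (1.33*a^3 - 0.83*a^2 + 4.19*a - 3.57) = 4.9077*a^5 - 1.9721*a^4 + 9.66*a^3 - 6.542*a^2 - 19.0589*a + 13.7445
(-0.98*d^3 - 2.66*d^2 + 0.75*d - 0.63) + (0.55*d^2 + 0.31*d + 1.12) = -0.98*d^3 - 2.11*d^2 + 1.06*d + 0.49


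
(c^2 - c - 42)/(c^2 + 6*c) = (c - 7)/c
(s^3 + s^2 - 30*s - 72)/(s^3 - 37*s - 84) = (s - 6)/(s - 7)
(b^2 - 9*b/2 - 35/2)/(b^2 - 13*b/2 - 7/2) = (2*b + 5)/(2*b + 1)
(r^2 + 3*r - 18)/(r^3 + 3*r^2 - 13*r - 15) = (r + 6)/(r^2 + 6*r + 5)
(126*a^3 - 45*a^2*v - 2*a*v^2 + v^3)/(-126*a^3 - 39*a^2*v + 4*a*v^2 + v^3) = (-3*a + v)/(3*a + v)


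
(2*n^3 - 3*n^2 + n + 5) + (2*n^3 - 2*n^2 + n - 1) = 4*n^3 - 5*n^2 + 2*n + 4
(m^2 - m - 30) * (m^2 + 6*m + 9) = m^4 + 5*m^3 - 27*m^2 - 189*m - 270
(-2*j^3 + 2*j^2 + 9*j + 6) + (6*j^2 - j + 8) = -2*j^3 + 8*j^2 + 8*j + 14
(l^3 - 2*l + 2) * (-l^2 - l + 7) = -l^5 - l^4 + 9*l^3 - 16*l + 14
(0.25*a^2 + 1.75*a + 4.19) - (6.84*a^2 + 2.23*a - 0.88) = -6.59*a^2 - 0.48*a + 5.07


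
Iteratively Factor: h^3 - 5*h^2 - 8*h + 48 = (h - 4)*(h^2 - h - 12) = (h - 4)*(h + 3)*(h - 4)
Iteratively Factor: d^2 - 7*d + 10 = (d - 5)*(d - 2)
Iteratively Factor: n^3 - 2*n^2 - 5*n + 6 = (n - 3)*(n^2 + n - 2) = (n - 3)*(n - 1)*(n + 2)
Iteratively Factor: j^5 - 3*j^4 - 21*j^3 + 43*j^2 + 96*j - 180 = (j - 2)*(j^4 - j^3 - 23*j^2 - 3*j + 90) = (j - 5)*(j - 2)*(j^3 + 4*j^2 - 3*j - 18) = (j - 5)*(j - 2)*(j + 3)*(j^2 + j - 6) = (j - 5)*(j - 2)^2*(j + 3)*(j + 3)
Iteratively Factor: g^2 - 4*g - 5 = (g + 1)*(g - 5)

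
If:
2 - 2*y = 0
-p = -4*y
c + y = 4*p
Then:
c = 15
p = 4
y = 1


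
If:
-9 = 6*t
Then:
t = -3/2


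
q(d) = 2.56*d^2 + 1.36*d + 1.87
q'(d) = 5.12*d + 1.36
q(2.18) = 17.00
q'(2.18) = 12.52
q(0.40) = 2.82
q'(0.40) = 3.41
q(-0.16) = 1.72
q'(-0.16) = 0.54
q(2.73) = 24.66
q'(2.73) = 15.34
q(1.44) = 9.14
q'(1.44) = 8.73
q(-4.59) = 49.56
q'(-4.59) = -22.14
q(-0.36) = 1.71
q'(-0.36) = -0.48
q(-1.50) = 5.59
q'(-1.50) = -6.32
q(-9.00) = 196.99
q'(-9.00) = -44.72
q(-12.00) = 354.19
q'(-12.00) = -60.08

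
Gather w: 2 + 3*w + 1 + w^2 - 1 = w^2 + 3*w + 2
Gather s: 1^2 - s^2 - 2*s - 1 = -s^2 - 2*s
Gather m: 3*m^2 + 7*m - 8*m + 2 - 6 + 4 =3*m^2 - m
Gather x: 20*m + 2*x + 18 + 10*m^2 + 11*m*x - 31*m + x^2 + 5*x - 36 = 10*m^2 - 11*m + x^2 + x*(11*m + 7) - 18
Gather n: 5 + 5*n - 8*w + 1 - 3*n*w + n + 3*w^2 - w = n*(6 - 3*w) + 3*w^2 - 9*w + 6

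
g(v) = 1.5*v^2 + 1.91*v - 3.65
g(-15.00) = 305.20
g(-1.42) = -3.34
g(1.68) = 3.79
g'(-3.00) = -7.09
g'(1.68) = 6.95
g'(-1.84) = -3.61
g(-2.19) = -0.64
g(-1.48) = -3.19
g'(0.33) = 2.90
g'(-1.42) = -2.35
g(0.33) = -2.86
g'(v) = 3.0*v + 1.91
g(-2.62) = 1.64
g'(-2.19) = -4.66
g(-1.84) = -2.09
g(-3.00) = 4.12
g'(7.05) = 23.06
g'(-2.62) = -5.95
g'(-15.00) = -43.09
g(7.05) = 84.37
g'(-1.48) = -2.53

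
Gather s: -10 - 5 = -15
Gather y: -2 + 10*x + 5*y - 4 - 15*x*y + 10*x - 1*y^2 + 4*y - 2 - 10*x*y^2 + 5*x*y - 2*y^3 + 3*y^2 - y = 20*x - 2*y^3 + y^2*(2 - 10*x) + y*(8 - 10*x) - 8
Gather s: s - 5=s - 5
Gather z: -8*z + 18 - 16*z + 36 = 54 - 24*z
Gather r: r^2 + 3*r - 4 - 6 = r^2 + 3*r - 10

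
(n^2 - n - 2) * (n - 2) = n^3 - 3*n^2 + 4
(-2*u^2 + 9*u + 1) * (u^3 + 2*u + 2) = -2*u^5 + 9*u^4 - 3*u^3 + 14*u^2 + 20*u + 2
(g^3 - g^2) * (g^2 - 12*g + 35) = g^5 - 13*g^4 + 47*g^3 - 35*g^2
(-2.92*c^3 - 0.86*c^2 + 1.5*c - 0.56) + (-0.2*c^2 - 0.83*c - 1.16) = -2.92*c^3 - 1.06*c^2 + 0.67*c - 1.72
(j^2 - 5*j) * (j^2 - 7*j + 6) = j^4 - 12*j^3 + 41*j^2 - 30*j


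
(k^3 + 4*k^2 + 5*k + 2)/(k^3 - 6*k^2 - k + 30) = (k^2 + 2*k + 1)/(k^2 - 8*k + 15)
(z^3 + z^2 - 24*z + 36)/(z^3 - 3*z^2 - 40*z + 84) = (z - 3)/(z - 7)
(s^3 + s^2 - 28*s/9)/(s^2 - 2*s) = (s^2 + s - 28/9)/(s - 2)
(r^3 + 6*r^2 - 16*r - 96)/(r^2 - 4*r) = r + 10 + 24/r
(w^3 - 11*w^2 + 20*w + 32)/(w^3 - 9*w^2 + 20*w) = (w^2 - 7*w - 8)/(w*(w - 5))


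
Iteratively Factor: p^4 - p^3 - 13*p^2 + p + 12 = (p - 1)*(p^3 - 13*p - 12) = (p - 1)*(p + 3)*(p^2 - 3*p - 4) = (p - 1)*(p + 1)*(p + 3)*(p - 4)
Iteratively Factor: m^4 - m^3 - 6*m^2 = (m)*(m^3 - m^2 - 6*m) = m*(m + 2)*(m^2 - 3*m) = m^2*(m + 2)*(m - 3)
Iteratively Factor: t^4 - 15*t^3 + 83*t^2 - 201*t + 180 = (t - 5)*(t^3 - 10*t^2 + 33*t - 36) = (t - 5)*(t - 4)*(t^2 - 6*t + 9) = (t - 5)*(t - 4)*(t - 3)*(t - 3)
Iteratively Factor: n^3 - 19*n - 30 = (n - 5)*(n^2 + 5*n + 6) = (n - 5)*(n + 2)*(n + 3)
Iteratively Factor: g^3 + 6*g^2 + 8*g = (g + 2)*(g^2 + 4*g) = g*(g + 2)*(g + 4)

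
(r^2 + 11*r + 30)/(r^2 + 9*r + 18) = (r + 5)/(r + 3)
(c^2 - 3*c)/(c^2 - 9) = c/(c + 3)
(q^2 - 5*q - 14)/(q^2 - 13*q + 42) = (q + 2)/(q - 6)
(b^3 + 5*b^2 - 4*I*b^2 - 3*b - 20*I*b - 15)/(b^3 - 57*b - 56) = (b^3 + b^2*(5 - 4*I) - b*(3 + 20*I) - 15)/(b^3 - 57*b - 56)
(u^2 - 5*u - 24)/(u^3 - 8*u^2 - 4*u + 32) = (u + 3)/(u^2 - 4)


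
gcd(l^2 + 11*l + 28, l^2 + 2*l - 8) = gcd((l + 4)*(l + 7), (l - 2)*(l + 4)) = l + 4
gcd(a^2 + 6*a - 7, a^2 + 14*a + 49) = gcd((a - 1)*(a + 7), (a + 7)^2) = a + 7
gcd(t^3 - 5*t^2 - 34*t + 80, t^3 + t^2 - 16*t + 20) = t^2 + 3*t - 10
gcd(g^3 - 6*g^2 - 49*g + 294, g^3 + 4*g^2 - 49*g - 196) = g^2 - 49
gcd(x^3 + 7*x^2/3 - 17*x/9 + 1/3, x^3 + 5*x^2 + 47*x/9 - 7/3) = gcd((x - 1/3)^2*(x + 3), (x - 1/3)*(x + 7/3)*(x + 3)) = x^2 + 8*x/3 - 1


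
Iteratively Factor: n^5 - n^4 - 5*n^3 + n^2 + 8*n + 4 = (n + 1)*(n^4 - 2*n^3 - 3*n^2 + 4*n + 4) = (n + 1)^2*(n^3 - 3*n^2 + 4) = (n - 2)*(n + 1)^2*(n^2 - n - 2) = (n - 2)^2*(n + 1)^2*(n + 1)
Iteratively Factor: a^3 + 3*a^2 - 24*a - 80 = (a - 5)*(a^2 + 8*a + 16) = (a - 5)*(a + 4)*(a + 4)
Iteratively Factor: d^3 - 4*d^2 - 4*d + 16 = (d - 4)*(d^2 - 4) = (d - 4)*(d - 2)*(d + 2)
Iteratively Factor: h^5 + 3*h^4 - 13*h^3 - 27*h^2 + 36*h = (h + 3)*(h^4 - 13*h^2 + 12*h) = (h + 3)*(h + 4)*(h^3 - 4*h^2 + 3*h) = h*(h + 3)*(h + 4)*(h^2 - 4*h + 3) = h*(h - 1)*(h + 3)*(h + 4)*(h - 3)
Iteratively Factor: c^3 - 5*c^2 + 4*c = (c - 4)*(c^2 - c) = c*(c - 4)*(c - 1)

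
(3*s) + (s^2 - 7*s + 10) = s^2 - 4*s + 10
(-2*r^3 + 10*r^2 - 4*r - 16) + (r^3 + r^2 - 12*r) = -r^3 + 11*r^2 - 16*r - 16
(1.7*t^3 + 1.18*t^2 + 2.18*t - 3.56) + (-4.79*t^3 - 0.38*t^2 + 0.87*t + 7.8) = -3.09*t^3 + 0.8*t^2 + 3.05*t + 4.24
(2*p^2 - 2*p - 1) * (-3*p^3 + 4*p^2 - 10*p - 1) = -6*p^5 + 14*p^4 - 25*p^3 + 14*p^2 + 12*p + 1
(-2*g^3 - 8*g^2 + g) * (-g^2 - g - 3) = 2*g^5 + 10*g^4 + 13*g^3 + 23*g^2 - 3*g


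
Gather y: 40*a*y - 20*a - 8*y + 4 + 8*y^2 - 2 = -20*a + 8*y^2 + y*(40*a - 8) + 2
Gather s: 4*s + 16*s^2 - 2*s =16*s^2 + 2*s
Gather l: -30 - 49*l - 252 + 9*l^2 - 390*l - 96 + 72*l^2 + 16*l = 81*l^2 - 423*l - 378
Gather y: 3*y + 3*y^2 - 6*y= 3*y^2 - 3*y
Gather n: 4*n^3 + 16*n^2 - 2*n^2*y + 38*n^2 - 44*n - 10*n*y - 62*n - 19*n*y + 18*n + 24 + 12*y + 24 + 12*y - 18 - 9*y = 4*n^3 + n^2*(54 - 2*y) + n*(-29*y - 88) + 15*y + 30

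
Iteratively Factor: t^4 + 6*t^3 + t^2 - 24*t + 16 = (t - 1)*(t^3 + 7*t^2 + 8*t - 16) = (t - 1)*(t + 4)*(t^2 + 3*t - 4) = (t - 1)^2*(t + 4)*(t + 4)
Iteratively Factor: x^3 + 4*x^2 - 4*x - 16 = (x + 2)*(x^2 + 2*x - 8) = (x + 2)*(x + 4)*(x - 2)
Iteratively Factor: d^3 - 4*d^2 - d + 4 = (d - 4)*(d^2 - 1) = (d - 4)*(d + 1)*(d - 1)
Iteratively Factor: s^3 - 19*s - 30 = (s + 2)*(s^2 - 2*s - 15) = (s - 5)*(s + 2)*(s + 3)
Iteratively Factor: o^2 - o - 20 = (o + 4)*(o - 5)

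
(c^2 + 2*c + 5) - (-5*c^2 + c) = 6*c^2 + c + 5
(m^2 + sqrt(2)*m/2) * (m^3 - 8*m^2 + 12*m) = m^5 - 8*m^4 + sqrt(2)*m^4/2 - 4*sqrt(2)*m^3 + 12*m^3 + 6*sqrt(2)*m^2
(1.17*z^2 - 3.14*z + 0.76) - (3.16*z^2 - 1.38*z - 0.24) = -1.99*z^2 - 1.76*z + 1.0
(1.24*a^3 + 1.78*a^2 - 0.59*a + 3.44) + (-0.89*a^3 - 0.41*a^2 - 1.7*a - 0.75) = 0.35*a^3 + 1.37*a^2 - 2.29*a + 2.69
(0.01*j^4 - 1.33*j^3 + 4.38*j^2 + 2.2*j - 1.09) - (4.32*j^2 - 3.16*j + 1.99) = 0.01*j^4 - 1.33*j^3 + 0.0599999999999996*j^2 + 5.36*j - 3.08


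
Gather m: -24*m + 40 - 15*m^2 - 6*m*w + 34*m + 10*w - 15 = -15*m^2 + m*(10 - 6*w) + 10*w + 25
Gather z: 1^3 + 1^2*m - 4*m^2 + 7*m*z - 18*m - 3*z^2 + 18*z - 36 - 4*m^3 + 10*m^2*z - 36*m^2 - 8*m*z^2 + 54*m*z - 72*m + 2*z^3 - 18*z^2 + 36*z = -4*m^3 - 40*m^2 - 89*m + 2*z^3 + z^2*(-8*m - 21) + z*(10*m^2 + 61*m + 54) - 35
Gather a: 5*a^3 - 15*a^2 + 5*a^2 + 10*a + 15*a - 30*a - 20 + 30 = 5*a^3 - 10*a^2 - 5*a + 10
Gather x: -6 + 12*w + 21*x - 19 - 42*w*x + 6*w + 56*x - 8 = 18*w + x*(77 - 42*w) - 33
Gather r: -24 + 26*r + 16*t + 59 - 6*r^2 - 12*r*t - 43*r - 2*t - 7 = -6*r^2 + r*(-12*t - 17) + 14*t + 28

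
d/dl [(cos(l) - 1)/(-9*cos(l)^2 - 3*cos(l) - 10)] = (-9*cos(l)^2 + 18*cos(l) + 13)*sin(l)/(-9*sin(l)^2 + 3*cos(l) + 19)^2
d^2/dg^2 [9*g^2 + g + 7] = 18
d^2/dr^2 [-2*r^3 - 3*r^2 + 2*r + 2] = -12*r - 6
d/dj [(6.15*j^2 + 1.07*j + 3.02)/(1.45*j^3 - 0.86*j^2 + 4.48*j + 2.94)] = (-8.9175*j^4 - 3.103*j^3 + 15.3352*j^2 + 41.3564*j - 10.3838)/(2.1025*j^6 - 2.494*j^5 + 13.7316*j^4 + 0.820399999999999*j^3 + 15.0136*j^2 + 26.3424*j + 8.6436)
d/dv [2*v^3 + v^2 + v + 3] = 6*v^2 + 2*v + 1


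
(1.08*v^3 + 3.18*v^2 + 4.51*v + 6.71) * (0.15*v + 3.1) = 0.162*v^4 + 3.825*v^3 + 10.5345*v^2 + 14.9875*v + 20.801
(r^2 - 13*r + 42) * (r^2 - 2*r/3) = r^4 - 41*r^3/3 + 152*r^2/3 - 28*r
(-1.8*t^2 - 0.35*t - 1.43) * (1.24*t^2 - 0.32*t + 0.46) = -2.232*t^4 + 0.142*t^3 - 2.4892*t^2 + 0.2966*t - 0.6578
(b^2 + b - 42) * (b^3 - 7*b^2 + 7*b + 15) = b^5 - 6*b^4 - 42*b^3 + 316*b^2 - 279*b - 630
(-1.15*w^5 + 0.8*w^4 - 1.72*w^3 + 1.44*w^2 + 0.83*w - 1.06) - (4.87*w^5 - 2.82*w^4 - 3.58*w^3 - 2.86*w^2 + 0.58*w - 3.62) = -6.02*w^5 + 3.62*w^4 + 1.86*w^3 + 4.3*w^2 + 0.25*w + 2.56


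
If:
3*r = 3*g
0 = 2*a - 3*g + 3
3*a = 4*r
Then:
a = 12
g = 9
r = 9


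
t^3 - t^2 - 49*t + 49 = (t - 7)*(t - 1)*(t + 7)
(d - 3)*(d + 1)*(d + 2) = d^3 - 7*d - 6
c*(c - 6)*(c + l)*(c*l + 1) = c^4*l + c^3*l^2 - 6*c^3*l + c^3 - 6*c^2*l^2 + c^2*l - 6*c^2 - 6*c*l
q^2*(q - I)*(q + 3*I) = q^4 + 2*I*q^3 + 3*q^2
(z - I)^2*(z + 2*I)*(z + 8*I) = z^4 + 8*I*z^3 + 3*z^2 + 22*I*z + 16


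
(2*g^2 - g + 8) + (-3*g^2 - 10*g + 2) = -g^2 - 11*g + 10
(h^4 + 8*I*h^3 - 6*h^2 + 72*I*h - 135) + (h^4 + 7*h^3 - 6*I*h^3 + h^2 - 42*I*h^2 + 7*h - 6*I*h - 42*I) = 2*h^4 + 7*h^3 + 2*I*h^3 - 5*h^2 - 42*I*h^2 + 7*h + 66*I*h - 135 - 42*I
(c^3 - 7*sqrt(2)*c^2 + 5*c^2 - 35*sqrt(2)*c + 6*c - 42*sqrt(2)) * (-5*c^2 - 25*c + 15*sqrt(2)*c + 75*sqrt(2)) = -5*c^5 - 50*c^4 + 50*sqrt(2)*c^4 - 365*c^3 + 500*sqrt(2)*c^3 - 2250*c^2 + 1550*sqrt(2)*c^2 - 6510*c + 1500*sqrt(2)*c - 6300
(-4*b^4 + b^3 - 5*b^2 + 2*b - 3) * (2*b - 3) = -8*b^5 + 14*b^4 - 13*b^3 + 19*b^2 - 12*b + 9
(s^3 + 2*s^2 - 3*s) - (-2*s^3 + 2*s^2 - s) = 3*s^3 - 2*s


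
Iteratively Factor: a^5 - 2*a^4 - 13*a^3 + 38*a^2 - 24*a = (a - 3)*(a^4 + a^3 - 10*a^2 + 8*a) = (a - 3)*(a - 1)*(a^3 + 2*a^2 - 8*a) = (a - 3)*(a - 1)*(a + 4)*(a^2 - 2*a) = a*(a - 3)*(a - 1)*(a + 4)*(a - 2)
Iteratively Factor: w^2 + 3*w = (w + 3)*(w)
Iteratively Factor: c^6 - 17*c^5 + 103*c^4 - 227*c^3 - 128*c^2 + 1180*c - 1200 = (c - 4)*(c^5 - 13*c^4 + 51*c^3 - 23*c^2 - 220*c + 300) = (c - 4)*(c + 2)*(c^4 - 15*c^3 + 81*c^2 - 185*c + 150) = (c - 5)*(c - 4)*(c + 2)*(c^3 - 10*c^2 + 31*c - 30) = (c - 5)^2*(c - 4)*(c + 2)*(c^2 - 5*c + 6) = (c - 5)^2*(c - 4)*(c - 3)*(c + 2)*(c - 2)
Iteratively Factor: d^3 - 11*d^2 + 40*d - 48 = (d - 3)*(d^2 - 8*d + 16) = (d - 4)*(d - 3)*(d - 4)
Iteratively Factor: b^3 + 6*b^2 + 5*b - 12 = (b + 4)*(b^2 + 2*b - 3) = (b - 1)*(b + 4)*(b + 3)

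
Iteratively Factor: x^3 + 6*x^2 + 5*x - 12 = (x - 1)*(x^2 + 7*x + 12) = (x - 1)*(x + 4)*(x + 3)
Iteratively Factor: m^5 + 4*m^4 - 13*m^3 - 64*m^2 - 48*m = (m + 4)*(m^4 - 13*m^2 - 12*m) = (m + 1)*(m + 4)*(m^3 - m^2 - 12*m) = (m - 4)*(m + 1)*(m + 4)*(m^2 + 3*m) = (m - 4)*(m + 1)*(m + 3)*(m + 4)*(m)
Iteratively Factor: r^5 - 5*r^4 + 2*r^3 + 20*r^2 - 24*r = (r - 2)*(r^4 - 3*r^3 - 4*r^2 + 12*r) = (r - 2)*(r + 2)*(r^3 - 5*r^2 + 6*r) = r*(r - 2)*(r + 2)*(r^2 - 5*r + 6) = r*(r - 2)^2*(r + 2)*(r - 3)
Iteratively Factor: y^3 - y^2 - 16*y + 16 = (y - 1)*(y^2 - 16) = (y - 1)*(y + 4)*(y - 4)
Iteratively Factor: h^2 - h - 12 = (h + 3)*(h - 4)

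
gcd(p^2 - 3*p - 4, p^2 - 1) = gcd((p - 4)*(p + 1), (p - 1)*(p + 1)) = p + 1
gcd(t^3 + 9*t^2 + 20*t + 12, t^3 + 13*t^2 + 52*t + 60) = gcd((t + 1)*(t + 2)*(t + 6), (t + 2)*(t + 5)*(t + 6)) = t^2 + 8*t + 12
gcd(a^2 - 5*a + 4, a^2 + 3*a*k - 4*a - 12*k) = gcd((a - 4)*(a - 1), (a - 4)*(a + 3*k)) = a - 4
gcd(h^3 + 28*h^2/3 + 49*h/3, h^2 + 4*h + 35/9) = h + 7/3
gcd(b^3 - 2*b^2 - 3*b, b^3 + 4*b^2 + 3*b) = b^2 + b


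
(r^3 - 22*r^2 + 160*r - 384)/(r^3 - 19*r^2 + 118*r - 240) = (r - 8)/(r - 5)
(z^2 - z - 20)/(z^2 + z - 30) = (z + 4)/(z + 6)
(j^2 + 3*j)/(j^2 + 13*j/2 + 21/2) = 2*j/(2*j + 7)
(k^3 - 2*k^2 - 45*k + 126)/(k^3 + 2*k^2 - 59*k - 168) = (k^2 - 9*k + 18)/(k^2 - 5*k - 24)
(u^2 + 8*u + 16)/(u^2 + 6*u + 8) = (u + 4)/(u + 2)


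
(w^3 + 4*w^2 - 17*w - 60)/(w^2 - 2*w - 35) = (w^2 - w - 12)/(w - 7)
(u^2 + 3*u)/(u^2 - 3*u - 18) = u/(u - 6)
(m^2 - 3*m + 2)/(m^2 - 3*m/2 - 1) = 2*(m - 1)/(2*m + 1)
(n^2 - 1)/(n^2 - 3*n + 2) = (n + 1)/(n - 2)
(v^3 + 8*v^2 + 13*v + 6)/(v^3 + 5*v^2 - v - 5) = (v^2 + 7*v + 6)/(v^2 + 4*v - 5)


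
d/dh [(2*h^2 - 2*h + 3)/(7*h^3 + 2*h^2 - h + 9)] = (-14*h^4 + 28*h^3 - 61*h^2 + 24*h - 15)/(49*h^6 + 28*h^5 - 10*h^4 + 122*h^3 + 37*h^2 - 18*h + 81)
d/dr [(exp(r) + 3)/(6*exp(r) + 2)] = -4*exp(r)/(3*exp(r) + 1)^2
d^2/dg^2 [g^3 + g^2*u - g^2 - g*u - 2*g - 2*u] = 6*g + 2*u - 2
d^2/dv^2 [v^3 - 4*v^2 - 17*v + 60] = 6*v - 8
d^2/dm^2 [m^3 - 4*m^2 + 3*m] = 6*m - 8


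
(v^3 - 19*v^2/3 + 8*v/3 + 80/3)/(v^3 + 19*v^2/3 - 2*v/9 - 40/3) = 3*(v^2 - 8*v + 16)/(3*v^2 + 14*v - 24)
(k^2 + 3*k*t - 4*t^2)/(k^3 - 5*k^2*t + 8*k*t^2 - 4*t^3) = (k + 4*t)/(k^2 - 4*k*t + 4*t^2)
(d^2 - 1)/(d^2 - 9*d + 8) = (d + 1)/(d - 8)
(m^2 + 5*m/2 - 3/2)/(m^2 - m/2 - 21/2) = (2*m - 1)/(2*m - 7)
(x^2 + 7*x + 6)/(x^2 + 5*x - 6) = (x + 1)/(x - 1)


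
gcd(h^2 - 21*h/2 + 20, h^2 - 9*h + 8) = h - 8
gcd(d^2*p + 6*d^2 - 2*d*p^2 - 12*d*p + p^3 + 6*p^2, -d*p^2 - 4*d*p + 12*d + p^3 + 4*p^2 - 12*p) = -d*p - 6*d + p^2 + 6*p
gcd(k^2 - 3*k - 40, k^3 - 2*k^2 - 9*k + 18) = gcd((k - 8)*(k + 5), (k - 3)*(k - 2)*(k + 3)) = 1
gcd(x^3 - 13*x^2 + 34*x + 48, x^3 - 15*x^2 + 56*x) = x - 8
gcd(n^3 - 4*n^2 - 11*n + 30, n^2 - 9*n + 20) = n - 5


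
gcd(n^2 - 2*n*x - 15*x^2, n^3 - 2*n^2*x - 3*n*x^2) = 1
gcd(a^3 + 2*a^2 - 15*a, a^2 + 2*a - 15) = a^2 + 2*a - 15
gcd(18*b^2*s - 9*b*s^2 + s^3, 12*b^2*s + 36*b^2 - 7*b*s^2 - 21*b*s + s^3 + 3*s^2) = -3*b + s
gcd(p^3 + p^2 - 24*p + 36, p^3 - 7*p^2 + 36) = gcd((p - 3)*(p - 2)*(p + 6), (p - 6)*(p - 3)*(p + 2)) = p - 3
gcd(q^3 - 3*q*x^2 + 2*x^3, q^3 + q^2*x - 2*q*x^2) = -q^2 - q*x + 2*x^2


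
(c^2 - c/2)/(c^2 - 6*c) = (c - 1/2)/(c - 6)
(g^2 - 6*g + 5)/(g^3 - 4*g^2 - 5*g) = (g - 1)/(g*(g + 1))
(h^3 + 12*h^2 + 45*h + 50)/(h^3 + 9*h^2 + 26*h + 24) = (h^2 + 10*h + 25)/(h^2 + 7*h + 12)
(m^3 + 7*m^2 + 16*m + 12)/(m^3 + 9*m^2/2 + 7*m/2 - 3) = 2*(m + 2)/(2*m - 1)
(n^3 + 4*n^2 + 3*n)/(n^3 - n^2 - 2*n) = (n + 3)/(n - 2)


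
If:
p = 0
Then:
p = 0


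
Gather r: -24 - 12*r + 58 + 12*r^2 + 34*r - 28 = 12*r^2 + 22*r + 6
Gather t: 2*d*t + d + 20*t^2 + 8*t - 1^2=d + 20*t^2 + t*(2*d + 8) - 1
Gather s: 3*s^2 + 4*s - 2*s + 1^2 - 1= 3*s^2 + 2*s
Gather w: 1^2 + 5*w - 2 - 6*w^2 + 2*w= -6*w^2 + 7*w - 1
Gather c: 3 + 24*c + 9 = 24*c + 12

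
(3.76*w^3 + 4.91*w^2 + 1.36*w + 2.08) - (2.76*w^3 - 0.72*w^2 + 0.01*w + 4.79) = 1.0*w^3 + 5.63*w^2 + 1.35*w - 2.71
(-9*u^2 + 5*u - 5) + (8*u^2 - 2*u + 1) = -u^2 + 3*u - 4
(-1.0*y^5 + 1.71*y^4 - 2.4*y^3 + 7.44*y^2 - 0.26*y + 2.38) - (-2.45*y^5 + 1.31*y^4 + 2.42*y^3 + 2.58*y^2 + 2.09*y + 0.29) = 1.45*y^5 + 0.4*y^4 - 4.82*y^3 + 4.86*y^2 - 2.35*y + 2.09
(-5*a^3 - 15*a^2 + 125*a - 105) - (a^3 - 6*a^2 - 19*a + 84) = -6*a^3 - 9*a^2 + 144*a - 189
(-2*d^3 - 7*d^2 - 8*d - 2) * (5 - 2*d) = 4*d^4 + 4*d^3 - 19*d^2 - 36*d - 10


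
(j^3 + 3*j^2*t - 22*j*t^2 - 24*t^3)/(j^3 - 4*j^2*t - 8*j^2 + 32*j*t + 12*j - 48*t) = (j^2 + 7*j*t + 6*t^2)/(j^2 - 8*j + 12)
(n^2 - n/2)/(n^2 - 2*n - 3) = n*(1 - 2*n)/(2*(-n^2 + 2*n + 3))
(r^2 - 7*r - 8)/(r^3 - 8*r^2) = (r + 1)/r^2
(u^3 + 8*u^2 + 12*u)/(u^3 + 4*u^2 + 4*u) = (u + 6)/(u + 2)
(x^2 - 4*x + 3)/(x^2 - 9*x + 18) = (x - 1)/(x - 6)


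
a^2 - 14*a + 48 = (a - 8)*(a - 6)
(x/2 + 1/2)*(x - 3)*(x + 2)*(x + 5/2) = x^4/2 + 5*x^3/4 - 7*x^2/2 - 47*x/4 - 15/2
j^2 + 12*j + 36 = (j + 6)^2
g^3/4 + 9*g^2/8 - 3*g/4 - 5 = (g/4 + 1)*(g - 2)*(g + 5/2)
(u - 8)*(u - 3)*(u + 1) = u^3 - 10*u^2 + 13*u + 24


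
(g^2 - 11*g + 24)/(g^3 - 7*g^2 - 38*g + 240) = (g - 3)/(g^2 + g - 30)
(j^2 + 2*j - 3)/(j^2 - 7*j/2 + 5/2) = 2*(j + 3)/(2*j - 5)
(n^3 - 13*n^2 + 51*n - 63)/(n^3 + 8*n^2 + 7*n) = (n^3 - 13*n^2 + 51*n - 63)/(n*(n^2 + 8*n + 7))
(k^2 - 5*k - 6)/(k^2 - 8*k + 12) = (k + 1)/(k - 2)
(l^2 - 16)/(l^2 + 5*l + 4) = (l - 4)/(l + 1)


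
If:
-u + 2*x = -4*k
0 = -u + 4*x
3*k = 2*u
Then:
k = 0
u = 0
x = 0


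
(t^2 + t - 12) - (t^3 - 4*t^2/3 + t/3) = -t^3 + 7*t^2/3 + 2*t/3 - 12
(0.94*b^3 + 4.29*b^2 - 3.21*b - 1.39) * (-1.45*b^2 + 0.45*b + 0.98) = -1.363*b^5 - 5.7975*b^4 + 7.5062*b^3 + 4.7752*b^2 - 3.7713*b - 1.3622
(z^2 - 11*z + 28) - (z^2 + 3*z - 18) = 46 - 14*z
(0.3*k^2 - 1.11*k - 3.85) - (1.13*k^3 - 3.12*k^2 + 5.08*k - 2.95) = -1.13*k^3 + 3.42*k^2 - 6.19*k - 0.9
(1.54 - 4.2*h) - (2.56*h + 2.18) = -6.76*h - 0.64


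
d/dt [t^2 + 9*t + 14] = 2*t + 9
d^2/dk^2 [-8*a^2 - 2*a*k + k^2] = 2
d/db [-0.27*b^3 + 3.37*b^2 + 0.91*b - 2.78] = -0.81*b^2 + 6.74*b + 0.91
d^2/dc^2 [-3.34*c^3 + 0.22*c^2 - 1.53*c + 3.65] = 0.44 - 20.04*c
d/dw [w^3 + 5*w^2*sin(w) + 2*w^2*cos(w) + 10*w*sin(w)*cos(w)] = -2*w^2*sin(w) + 5*w^2*cos(w) + 3*w^2 + 10*w*sin(w) + 4*w*cos(w) + 10*w*cos(2*w) + 5*sin(2*w)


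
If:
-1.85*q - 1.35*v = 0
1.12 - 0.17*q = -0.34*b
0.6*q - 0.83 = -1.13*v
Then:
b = -3.73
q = -0.88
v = 1.20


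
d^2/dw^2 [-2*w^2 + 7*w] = -4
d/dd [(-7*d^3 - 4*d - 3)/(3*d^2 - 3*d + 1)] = (-21*d^4 + 42*d^3 - 9*d^2 + 18*d - 13)/(9*d^4 - 18*d^3 + 15*d^2 - 6*d + 1)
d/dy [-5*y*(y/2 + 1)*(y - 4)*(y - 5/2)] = -10*y^3 + 135*y^2/4 + 15*y - 50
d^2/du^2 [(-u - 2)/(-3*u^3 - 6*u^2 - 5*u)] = 2*(27*u^5 + 162*u^4 + 309*u^3 + 306*u^2 + 180*u + 50)/(u^3*(27*u^6 + 162*u^5 + 459*u^4 + 756*u^3 + 765*u^2 + 450*u + 125))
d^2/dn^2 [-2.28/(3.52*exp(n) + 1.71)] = (13.723776 - 28.250112*exp(n))*exp(n)/(3.52*exp(n) + 1.71)^3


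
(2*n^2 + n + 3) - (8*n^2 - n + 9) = -6*n^2 + 2*n - 6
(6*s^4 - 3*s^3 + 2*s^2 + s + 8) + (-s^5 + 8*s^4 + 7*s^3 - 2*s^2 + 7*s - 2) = -s^5 + 14*s^4 + 4*s^3 + 8*s + 6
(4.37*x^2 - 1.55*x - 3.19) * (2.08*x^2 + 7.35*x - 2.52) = 9.0896*x^4 + 28.8955*x^3 - 29.0401*x^2 - 19.5405*x + 8.0388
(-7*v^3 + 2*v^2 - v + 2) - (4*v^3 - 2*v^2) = -11*v^3 + 4*v^2 - v + 2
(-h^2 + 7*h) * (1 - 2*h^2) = 2*h^4 - 14*h^3 - h^2 + 7*h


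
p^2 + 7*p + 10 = (p + 2)*(p + 5)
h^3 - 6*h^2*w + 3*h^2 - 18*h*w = h*(h + 3)*(h - 6*w)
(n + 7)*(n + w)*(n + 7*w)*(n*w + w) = n^4*w + 8*n^3*w^2 + 8*n^3*w + 7*n^2*w^3 + 64*n^2*w^2 + 7*n^2*w + 56*n*w^3 + 56*n*w^2 + 49*w^3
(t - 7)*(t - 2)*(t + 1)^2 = t^4 - 7*t^3 - 3*t^2 + 19*t + 14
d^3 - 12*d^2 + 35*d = d*(d - 7)*(d - 5)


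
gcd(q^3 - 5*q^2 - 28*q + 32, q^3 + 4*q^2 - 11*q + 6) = q - 1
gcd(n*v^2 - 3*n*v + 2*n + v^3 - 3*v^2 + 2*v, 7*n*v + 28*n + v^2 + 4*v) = 1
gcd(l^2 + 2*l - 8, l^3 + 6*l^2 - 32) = l^2 + 2*l - 8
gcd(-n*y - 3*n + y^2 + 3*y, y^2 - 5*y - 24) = y + 3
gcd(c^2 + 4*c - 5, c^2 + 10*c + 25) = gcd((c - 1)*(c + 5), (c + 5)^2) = c + 5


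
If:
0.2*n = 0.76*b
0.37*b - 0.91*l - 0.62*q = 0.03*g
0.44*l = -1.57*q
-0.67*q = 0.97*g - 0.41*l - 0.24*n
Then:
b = -7.87905751122859*q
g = -9.60686082030415*q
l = -3.56818181818182*q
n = -29.9404185426686*q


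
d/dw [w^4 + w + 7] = 4*w^3 + 1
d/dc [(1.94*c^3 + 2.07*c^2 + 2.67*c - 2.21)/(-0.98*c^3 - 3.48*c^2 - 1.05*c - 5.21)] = (-4.7226*c^4 + 1.1592*c^3 - 29.7015*c^2 - 36.951*c - 16.2312)/(0.9604*c^6 + 6.8208*c^5 + 14.1684*c^4 + 17.5196*c^3 + 37.3641*c^2 + 10.941*c + 27.1441)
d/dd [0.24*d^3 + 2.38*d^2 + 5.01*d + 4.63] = 0.72*d^2 + 4.76*d + 5.01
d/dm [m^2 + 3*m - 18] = 2*m + 3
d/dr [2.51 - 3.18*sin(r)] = -3.18*cos(r)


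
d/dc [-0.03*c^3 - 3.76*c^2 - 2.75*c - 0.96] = -0.09*c^2 - 7.52*c - 2.75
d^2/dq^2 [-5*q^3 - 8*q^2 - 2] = -30*q - 16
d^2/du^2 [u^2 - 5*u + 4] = 2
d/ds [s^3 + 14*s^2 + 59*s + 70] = 3*s^2 + 28*s + 59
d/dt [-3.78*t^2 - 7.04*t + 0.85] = -7.56*t - 7.04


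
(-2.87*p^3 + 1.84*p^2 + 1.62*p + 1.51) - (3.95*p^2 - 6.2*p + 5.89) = -2.87*p^3 - 2.11*p^2 + 7.82*p - 4.38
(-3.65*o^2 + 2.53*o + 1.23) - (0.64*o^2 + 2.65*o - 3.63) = -4.29*o^2 - 0.12*o + 4.86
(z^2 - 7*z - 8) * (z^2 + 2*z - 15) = z^4 - 5*z^3 - 37*z^2 + 89*z + 120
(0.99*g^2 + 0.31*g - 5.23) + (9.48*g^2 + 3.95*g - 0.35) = 10.47*g^2 + 4.26*g - 5.58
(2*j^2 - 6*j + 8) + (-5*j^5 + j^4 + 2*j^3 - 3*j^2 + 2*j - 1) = -5*j^5 + j^4 + 2*j^3 - j^2 - 4*j + 7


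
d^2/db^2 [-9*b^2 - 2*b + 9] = -18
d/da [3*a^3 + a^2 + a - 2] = 9*a^2 + 2*a + 1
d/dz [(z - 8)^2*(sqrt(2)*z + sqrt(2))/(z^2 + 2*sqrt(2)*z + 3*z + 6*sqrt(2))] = sqrt(2)*(z - 8)*(-(z - 8)*(z + 1)*(2*z + 2*sqrt(2) + 3) + 3*(z - 2)*(z^2 + 2*sqrt(2)*z + 3*z + 6*sqrt(2)))/(z^2 + 2*sqrt(2)*z + 3*z + 6*sqrt(2))^2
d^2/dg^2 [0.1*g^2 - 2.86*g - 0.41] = 0.200000000000000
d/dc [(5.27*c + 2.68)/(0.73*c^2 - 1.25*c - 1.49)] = (3.8471*c^2 - 6.5875*c - (1.46*c - 1.25)*(5.27*c + 2.68) - 7.8523)/(-0.73*c^2 + 1.25*c + 1.49)^2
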